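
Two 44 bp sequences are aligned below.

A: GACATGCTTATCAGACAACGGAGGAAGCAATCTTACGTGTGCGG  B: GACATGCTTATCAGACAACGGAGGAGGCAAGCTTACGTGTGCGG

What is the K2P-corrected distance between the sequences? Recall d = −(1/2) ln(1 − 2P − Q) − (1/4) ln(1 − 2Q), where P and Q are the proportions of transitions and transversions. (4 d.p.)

0.0469

Of 44 sites, 1 differences are transitions and 1 are transversions, so P = 1/44 ≈ 0.022727 and Q = 1/44 ≈ 0.022727.
Under the Kimura two-parameter model, d = −½ ln(1 − 2P − Q) − ¼ ln(1 − 2Q).
1 − 2P − Q = 0.931819, giving −½ ln(0.931819) = 0.035308.
1 − 2Q = 0.954546, giving −¼ ln(0.954546) = 0.011630.
d = 0.035308 + 0.011630 = 0.046938.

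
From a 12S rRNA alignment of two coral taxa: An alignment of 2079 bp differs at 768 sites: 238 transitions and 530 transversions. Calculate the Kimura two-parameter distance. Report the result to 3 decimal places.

0.509

P = 238/2079 ≈ 0.114478 and Q = 530/2079 ≈ 0.25493.
Under the Kimura two-parameter model, d = −½ ln(1 − 2P − Q) − ¼ ln(1 − 2Q).
1 − 2P − Q = 0.516114, giving −½ ln(0.516114) = 0.330714.
1 − 2Q = 0.49014, giving −¼ ln(0.49014) = 0.178266.
d = 0.330714 + 0.178266 = 0.508980.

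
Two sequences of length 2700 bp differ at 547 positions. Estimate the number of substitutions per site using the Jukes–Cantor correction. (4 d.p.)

0.2362

p = 547/2700 ≈ 0.202593.
d = −(3/4) ln(1 − 4p/3) = −0.75 ln(1 − 0.270124) = −0.75 ln(0.729876)
  = −0.75 × (-0.314881) = 0.236161 substitutions/site.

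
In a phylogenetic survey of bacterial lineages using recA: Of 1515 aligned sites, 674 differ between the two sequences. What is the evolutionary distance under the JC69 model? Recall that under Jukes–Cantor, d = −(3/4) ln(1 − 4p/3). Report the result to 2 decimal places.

p = 674/1515 ≈ 0.444884.
d = −(3/4) ln(1 − 4p/3) = −0.75 ln(1 − 0.593179) = −0.75 ln(0.406821)
  = −0.75 × (-0.899382) = 0.674537 substitutions/site.

0.67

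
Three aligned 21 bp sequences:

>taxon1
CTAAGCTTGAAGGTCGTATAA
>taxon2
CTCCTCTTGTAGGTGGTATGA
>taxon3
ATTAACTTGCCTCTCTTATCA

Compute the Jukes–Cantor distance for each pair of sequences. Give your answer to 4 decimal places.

d(taxon1,taxon2) = 0.3597, d(taxon1,taxon3) = 0.6355, d(taxon2,taxon3) = 0.8990

taxon1–taxon2: 6/21 sites differ → p ≈ 0.285714, d = −0.75 ln(1 − 0.380952) = 0.359679 ≈ 0.3597.
taxon1–taxon3: 9/21 sites differ → p ≈ 0.428571, d = −0.75 ln(1 − 0.571428) = 0.635472 ≈ 0.6355.
taxon2–taxon3: 11/21 sites differ → p ≈ 0.52381, d = −0.75 ln(1 − 0.698413) = 0.899023 ≈ 0.8990.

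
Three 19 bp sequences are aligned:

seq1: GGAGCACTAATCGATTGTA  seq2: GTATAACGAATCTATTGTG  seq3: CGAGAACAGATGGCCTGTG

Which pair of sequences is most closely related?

seq1 and seq2

seq1–seq2: 6/19 differ, p = 0.316, d = 0.410.
seq1–seq3: 8/19 differ, p = 0.421, d = 0.618.
seq2–seq3: 9/19 differ, p = 0.474, d = 0.749.
The smallest distance is between seq1 and seq2.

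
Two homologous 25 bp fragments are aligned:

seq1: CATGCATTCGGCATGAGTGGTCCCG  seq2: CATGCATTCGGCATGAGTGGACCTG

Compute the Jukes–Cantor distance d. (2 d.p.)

0.08

The sequences differ at 2 of 25 sites (21, 24), so p = 2/25 = 0.08.
d = −(3/4) ln(1 − 4p/3) = −0.75 ln(1 − 0.106667) = −0.75 ln(0.893333)
  = −0.75 × (-0.112796) = 0.084597 substitutions/site.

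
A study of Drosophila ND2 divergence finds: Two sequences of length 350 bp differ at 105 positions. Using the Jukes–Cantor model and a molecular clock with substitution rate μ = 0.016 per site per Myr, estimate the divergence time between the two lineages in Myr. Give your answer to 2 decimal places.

p = 105/350 = 0.3.
d = −(3/4) ln(1 − 4p/3) = −0.75 ln(1 − 0.4) = −0.75 ln(0.6)
  = −0.75 × (-0.510826) = 0.383120 substitutions/site.
Under a molecular clock d = 2μt, so t = d/(2μ) = 0.383120 / (2 × 0.016) = 11.97 Myr.

11.97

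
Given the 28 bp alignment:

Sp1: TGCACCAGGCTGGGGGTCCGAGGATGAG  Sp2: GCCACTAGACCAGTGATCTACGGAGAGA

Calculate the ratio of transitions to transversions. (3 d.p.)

2.000

Transitions are A↔G and C↔T; transversions are all other mismatches.
Transitions: 10. Transversions: 5.
R = 10/5 = 2.000.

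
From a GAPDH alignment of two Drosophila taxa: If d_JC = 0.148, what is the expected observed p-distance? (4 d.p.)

p = (3/4)(1 − e^(−4d/3)) = 0.75 × (1 − e^(-0.197333)) = 0.75 × (1 − 0.820917) = 0.134312.

0.1343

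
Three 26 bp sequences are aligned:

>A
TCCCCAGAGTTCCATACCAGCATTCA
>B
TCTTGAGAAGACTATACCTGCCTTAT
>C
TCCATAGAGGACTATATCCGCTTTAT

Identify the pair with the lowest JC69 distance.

B and C

A–B: 11/26 differ, p = 0.423, d = 0.623.
A–C: 10/26 differ, p = 0.385, d = 0.539.
B–C: 7/26 differ, p = 0.269, d = 0.334.
The smallest distance is between B and C.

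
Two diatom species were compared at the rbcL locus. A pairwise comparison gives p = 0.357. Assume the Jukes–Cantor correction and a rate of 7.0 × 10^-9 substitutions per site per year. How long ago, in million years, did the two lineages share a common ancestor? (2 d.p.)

34.62

d = −(3/4) ln(1 − 4p/3) = −0.75 ln(1 − 0.476) = −0.75 ln(0.524)
  = −0.75 × (-0.646264) = 0.484698 substitutions/site.
Under a molecular clock d = 2μt, so t = d/(2μ) = 0.484698 / (2 × 7.0 × 10^-9) = 34.62 million years.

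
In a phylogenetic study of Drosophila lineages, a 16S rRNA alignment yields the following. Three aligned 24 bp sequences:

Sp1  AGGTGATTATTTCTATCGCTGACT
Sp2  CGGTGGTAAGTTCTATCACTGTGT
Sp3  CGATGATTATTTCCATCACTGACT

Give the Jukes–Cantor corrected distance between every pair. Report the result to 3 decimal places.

d(Sp1,Sp2) = 0.369, d(Sp1,Sp3) = 0.188, d(Sp2,Sp3) = 0.369

Sp1–Sp2: 7/24 sites differ → p ≈ 0.291667, d = −0.75 ln(1 − 0.388889) = 0.369358 ≈ 0.369.
Sp1–Sp3: 4/24 sites differ → p ≈ 0.166667, d = −0.75 ln(1 − 0.222223) = 0.188487 ≈ 0.188.
Sp2–Sp3: 7/24 sites differ → p ≈ 0.291667, d = −0.75 ln(1 − 0.388889) = 0.369358 ≈ 0.369.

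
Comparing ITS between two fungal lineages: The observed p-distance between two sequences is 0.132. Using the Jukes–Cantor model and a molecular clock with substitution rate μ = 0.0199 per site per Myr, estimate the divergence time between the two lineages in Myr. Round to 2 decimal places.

d = −(3/4) ln(1 − 4p/3) = −0.75 ln(1 − 0.176) = −0.75 ln(0.824)
  = −0.75 × (-0.193585) = 0.145189 substitutions/site.
Under a molecular clock d = 2μt, so t = d/(2μ) = 0.145189 / (2 × 0.0199) = 3.65 Myr.

3.65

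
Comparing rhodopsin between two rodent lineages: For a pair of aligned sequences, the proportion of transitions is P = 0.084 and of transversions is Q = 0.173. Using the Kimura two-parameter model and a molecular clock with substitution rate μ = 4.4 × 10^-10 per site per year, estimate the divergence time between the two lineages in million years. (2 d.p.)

357.59

Under the Kimura two-parameter model, d = −½ ln(1 − 2P − Q) − ¼ ln(1 − 2Q).
1 − 2P − Q = 0.659, giving −½ ln(0.659) = 0.208516.
1 − 2Q = 0.654, giving −¼ ln(0.654) = 0.106162.
d = 0.208516 + 0.106162 = 0.314678.
Under a molecular clock d = 2μt, so t = d/(2μ) = 0.314678 / (2 × 4.4 × 10^-10) = 357.59 million years.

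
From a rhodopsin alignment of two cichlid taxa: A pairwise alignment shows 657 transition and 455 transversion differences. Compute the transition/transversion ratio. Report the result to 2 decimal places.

R = 657/455 = 1.443956… ≈ 1.44 (to 2 d.p.).

1.44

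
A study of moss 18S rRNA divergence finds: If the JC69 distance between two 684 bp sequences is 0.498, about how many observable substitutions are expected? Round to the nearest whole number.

Invert JC69: p = (3/4)(1 − e^(−4d/3)) = 0.75 × (1 − e^(-0.664)) = 0.75 × (1 − 0.514788) = 0.363909.
Expected differing sites = pL ≈ 0.363909 × 684 = 248.913756 ≈ 249.

249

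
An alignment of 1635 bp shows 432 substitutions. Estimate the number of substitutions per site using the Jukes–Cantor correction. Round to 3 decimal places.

p = 432/1635 ≈ 0.26422.
d = −(3/4) ln(1 − 4p/3) = −0.75 ln(1 − 0.352293) = −0.75 ln(0.647707)
  = −0.75 × (-0.434317) = 0.325738 substitutions/site.

0.326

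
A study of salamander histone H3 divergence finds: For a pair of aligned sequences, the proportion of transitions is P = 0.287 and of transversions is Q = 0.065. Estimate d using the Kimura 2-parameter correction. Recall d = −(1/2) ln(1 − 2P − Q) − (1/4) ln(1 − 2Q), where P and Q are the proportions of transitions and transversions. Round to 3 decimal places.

Under the Kimura two-parameter model, d = −½ ln(1 − 2P − Q) − ¼ ln(1 − 2Q).
1 − 2P − Q = 0.361, giving −½ ln(0.361) = 0.509439.
1 − 2Q = 0.87, giving −¼ ln(0.87) = 0.034816.
d = 0.509439 + 0.034816 = 0.544255.

0.544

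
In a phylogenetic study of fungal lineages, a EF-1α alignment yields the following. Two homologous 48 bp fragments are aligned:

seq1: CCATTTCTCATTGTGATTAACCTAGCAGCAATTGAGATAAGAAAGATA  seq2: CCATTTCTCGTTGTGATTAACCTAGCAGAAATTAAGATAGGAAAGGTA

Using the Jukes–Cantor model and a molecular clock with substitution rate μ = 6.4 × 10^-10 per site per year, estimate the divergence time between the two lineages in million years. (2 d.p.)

87.62

The sequences differ at 5 of 48 sites (10, 29, 34, 40, 46), so p = 5/48 ≈ 0.104167.
d = −(3/4) ln(1 − 4p/3) = −0.75 ln(1 − 0.138889) = −0.75 ln(0.861111)
  = −0.75 × (-0.149532) = 0.112149 substitutions/site.
Under a molecular clock d = 2μt, so t = d/(2μ) = 0.112149 / (2 × 6.4 × 10^-10) = 87.62 million years.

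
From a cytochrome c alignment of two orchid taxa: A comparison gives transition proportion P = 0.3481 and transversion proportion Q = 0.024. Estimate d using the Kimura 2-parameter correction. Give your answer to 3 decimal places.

Under the Kimura two-parameter model, d = −½ ln(1 − 2P − Q) − ¼ ln(1 − 2Q).
1 − 2P − Q = 0.2798, giving −½ ln(0.2798) = 0.636840.
1 − 2Q = 0.952, giving −¼ ln(0.952) = 0.012298.
d = 0.636840 + 0.012298 = 0.649138.

0.649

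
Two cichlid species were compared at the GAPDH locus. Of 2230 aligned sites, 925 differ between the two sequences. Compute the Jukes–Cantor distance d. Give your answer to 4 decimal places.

0.6040

p = 925/2230 ≈ 0.414798.
d = −(3/4) ln(1 − 4p/3) = −0.75 ln(1 − 0.553064) = −0.75 ln(0.446936)
  = −0.75 × (-0.805340) = 0.604005 substitutions/site.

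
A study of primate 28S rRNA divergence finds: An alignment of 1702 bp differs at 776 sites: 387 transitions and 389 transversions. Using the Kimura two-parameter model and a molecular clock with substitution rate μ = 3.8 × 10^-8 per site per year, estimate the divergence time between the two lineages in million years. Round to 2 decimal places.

9.57

P = 387/1702 ≈ 0.22738 and Q = 389/1702 ≈ 0.228555.
Under the Kimura two-parameter model, d = −½ ln(1 − 2P − Q) − ¼ ln(1 − 2Q).
1 − 2P − Q = 0.316685, giving −½ ln(0.316685) = 0.574924.
1 − 2Q = 0.54289, giving −¼ ln(0.54289) = 0.152712.
d = 0.574924 + 0.152712 = 0.727636.
Under a molecular clock d = 2μt, so t = d/(2μ) = 0.727636 / (2 × 3.8 × 10^-8) = 9.57 million years.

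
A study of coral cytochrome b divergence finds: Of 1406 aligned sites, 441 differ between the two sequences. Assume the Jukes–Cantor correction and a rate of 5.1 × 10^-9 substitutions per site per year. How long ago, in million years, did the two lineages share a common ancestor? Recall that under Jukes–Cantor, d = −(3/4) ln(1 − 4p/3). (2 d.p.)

39.83

p = 441/1406 ≈ 0.313656.
d = −(3/4) ln(1 − 4p/3) = −0.75 ln(1 − 0.418208) = −0.75 ln(0.581792)
  = −0.75 × (-0.541642) = 0.406232 substitutions/site.
Under a molecular clock d = 2μt, so t = d/(2μ) = 0.406232 / (2 × 5.1 × 10^-9) = 39.83 million years.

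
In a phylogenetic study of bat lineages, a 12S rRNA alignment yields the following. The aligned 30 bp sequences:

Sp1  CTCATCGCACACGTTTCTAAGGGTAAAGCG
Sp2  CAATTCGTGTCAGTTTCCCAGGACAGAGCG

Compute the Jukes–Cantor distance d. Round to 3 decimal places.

0.647

The sequences differ at 13 of 30 sites, so p = 13/30 ≈ 0.433333.
d = −(3/4) ln(1 − 4p/3) = −0.75 ln(1 − 0.577777) = −0.75 ln(0.422223)
  = −0.75 × (-0.862222) = 0.646667 substitutions/site.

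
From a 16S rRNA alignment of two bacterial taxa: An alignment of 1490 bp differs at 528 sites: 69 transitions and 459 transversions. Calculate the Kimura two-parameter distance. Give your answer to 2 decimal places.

0.50

P = 69/1490 ≈ 0.046309 and Q = 459/1490 ≈ 0.308054.
Under the Kimura two-parameter model, d = −½ ln(1 − 2P − Q) − ¼ ln(1 − 2Q).
1 − 2P − Q = 0.599328, giving −½ ln(0.599328) = 0.255973.
1 − 2Q = 0.383892, giving −¼ ln(0.383892) = 0.239349.
d = 0.255973 + 0.239349 = 0.495322.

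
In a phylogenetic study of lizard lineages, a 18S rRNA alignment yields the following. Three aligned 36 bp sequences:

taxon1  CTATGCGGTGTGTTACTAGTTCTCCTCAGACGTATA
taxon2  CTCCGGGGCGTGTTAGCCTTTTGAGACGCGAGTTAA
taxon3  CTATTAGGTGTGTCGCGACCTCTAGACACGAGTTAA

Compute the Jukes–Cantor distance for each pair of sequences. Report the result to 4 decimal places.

taxon1–taxon2: 19/36 sites differ → p ≈ 0.527778, d = −0.75 ln(1 − 0.703704) = 0.912297 ≈ 0.9123.
taxon1–taxon3: 15/36 sites differ → p ≈ 0.416667, d = −0.75 ln(1 − 0.555556) = 0.608198 ≈ 0.6082.
taxon2–taxon3: 15/36 sites differ → p ≈ 0.416667, d = −0.75 ln(1 − 0.555556) = 0.608198 ≈ 0.6082.

d(taxon1,taxon2) = 0.9123, d(taxon1,taxon3) = 0.6082, d(taxon2,taxon3) = 0.6082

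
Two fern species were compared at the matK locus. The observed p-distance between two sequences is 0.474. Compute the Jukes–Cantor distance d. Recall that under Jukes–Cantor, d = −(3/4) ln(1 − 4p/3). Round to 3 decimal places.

d = −(3/4) ln(1 − 4p/3) = −0.75 ln(1 − 0.632) = −0.75 ln(0.368)
  = −0.75 × (-0.999672) = 0.749754 substitutions/site.

0.750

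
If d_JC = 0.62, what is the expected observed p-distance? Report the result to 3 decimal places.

p = (3/4)(1 − e^(−4d/3)) = 0.75 × (1 − e^(-0.826667)) = 0.75 × (1 − 0.437505) = 0.421871.

0.422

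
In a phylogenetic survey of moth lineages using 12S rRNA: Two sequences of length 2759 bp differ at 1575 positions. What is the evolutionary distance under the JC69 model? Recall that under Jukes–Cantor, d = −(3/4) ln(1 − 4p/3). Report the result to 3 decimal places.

1.074

p = 1575/2759 ≈ 0.570859.
d = −(3/4) ln(1 − 4p/3) = −0.75 ln(1 − 0.761145) = −0.75 ln(0.238855)
  = −0.75 × (-1.431899) = 1.073924 substitutions/site.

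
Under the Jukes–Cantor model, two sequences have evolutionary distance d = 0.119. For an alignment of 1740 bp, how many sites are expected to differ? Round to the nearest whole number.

Invert JC69: p = (3/4)(1 − e^(−4d/3)) = 0.75 × (1 − e^(-0.158667)) = 0.75 × (1 − 0.853280) = 0.110040.
Expected differing sites = pL ≈ 0.110040 × 1740 = 191.4696 ≈ 191.

191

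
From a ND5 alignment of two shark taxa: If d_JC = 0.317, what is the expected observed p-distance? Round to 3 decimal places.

0.259

p = (3/4)(1 − e^(−4d/3)) = 0.75 × (1 − e^(-0.422667)) = 0.75 × (1 − 0.655297) = 0.258527.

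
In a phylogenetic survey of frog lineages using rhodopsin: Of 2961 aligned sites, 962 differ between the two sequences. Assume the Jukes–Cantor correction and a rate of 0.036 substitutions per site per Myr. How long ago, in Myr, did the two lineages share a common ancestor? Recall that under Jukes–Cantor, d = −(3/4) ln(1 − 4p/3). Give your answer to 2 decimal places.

p = 962/2961 ≈ 0.32489.
d = −(3/4) ln(1 − 4p/3) = −0.75 ln(1 − 0.433187) = −0.75 ln(0.566813)
  = −0.75 × (-0.567726) = 0.425795 substitutions/site.
Under a molecular clock d = 2μt, so t = d/(2μ) = 0.425795 / (2 × 0.036) = 5.91 Myr.

5.91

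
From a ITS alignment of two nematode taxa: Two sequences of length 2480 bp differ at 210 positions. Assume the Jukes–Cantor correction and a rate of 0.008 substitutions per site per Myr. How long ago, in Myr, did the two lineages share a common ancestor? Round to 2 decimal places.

5.62

p = 210/2480 ≈ 0.084677.
d = −(3/4) ln(1 − 4p/3) = −0.75 ln(1 − 0.112903) = −0.75 ln(0.887097)
  = −0.75 × (-0.119801) = 0.089851 substitutions/site.
Under a molecular clock d = 2μt, so t = d/(2μ) = 0.089851 / (2 × 0.008) = 5.62 Myr.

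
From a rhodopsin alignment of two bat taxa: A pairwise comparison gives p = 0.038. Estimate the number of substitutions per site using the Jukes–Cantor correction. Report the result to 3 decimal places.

0.039

d = −(3/4) ln(1 − 4p/3) = −0.75 ln(1 − 0.050667) = −0.75 ln(0.949333)
  = −0.75 × (-0.051996) = 0.038997 substitutions/site.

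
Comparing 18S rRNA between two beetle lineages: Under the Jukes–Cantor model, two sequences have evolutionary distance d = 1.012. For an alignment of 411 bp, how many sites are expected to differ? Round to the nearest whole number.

Invert JC69: p = (3/4)(1 − e^(−4d/3)) = 0.75 × (1 − e^(-1.349333)) = 0.75 × (1 − 0.259413) = 0.555440.
Expected differing sites = pL ≈ 0.555440 × 411 = 228.28584 ≈ 228.

228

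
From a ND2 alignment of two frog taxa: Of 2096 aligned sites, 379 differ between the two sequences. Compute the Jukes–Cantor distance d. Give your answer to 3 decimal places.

0.207

p = 379/2096 ≈ 0.180821.
d = −(3/4) ln(1 − 4p/3) = −0.75 ln(1 − 0.241095) = −0.75 ln(0.758905)
  = −0.75 × (-0.275879) = 0.206909 substitutions/site.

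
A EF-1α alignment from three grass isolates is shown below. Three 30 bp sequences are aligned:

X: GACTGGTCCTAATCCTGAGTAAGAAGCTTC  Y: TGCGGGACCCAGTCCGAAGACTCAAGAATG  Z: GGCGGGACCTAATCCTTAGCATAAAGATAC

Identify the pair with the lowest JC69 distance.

X and Z

X–Y: 15/30 differ, p = 0.500, d = 0.824.
X–Z: 9/30 differ, p = 0.300, d = 0.383.
Y–Z: 11/30 differ, p = 0.367, d = 0.503.
The smallest distance is between X and Z.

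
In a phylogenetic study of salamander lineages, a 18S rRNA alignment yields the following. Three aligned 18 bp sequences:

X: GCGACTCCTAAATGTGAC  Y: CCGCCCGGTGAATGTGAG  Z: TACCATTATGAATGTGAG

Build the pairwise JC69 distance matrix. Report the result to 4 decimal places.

d(X,Y) = 0.5482, d(X,Z) = 0.8240, d(Y,Z) = 0.5482

X–Y: 7/18 sites differ → p ≈ 0.388889, d = −0.75 ln(1 − 0.518519) = 0.548166 ≈ 0.5482.
X–Z: 9/18 sites differ → p = 0.5, d = −0.75 ln(1 − 0.666667) = 0.823960 ≈ 0.8240.
Y–Z: 7/18 sites differ → p ≈ 0.388889, d = −0.75 ln(1 − 0.518519) = 0.548166 ≈ 0.5482.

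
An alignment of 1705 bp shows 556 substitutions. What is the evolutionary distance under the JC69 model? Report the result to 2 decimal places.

p = 556/1705 ≈ 0.3261.
d = −(3/4) ln(1 − 4p/3) = −0.75 ln(1 − 0.4348) = −0.75 ln(0.5652)
  = −0.75 × (-0.570576) = 0.427932 substitutions/site.

0.43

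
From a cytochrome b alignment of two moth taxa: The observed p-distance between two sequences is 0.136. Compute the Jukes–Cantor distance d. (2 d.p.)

0.15

d = −(3/4) ln(1 − 4p/3) = −0.75 ln(1 − 0.181333) = −0.75 ln(0.818667)
  = −0.75 × (-0.200078) = 0.150059 substitutions/site.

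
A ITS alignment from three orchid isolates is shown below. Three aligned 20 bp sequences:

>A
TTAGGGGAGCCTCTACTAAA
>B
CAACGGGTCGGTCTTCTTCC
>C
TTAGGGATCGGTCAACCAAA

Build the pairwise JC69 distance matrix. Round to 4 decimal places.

A–B: 11/20 sites differ → p = 0.55, d = −0.75 ln(1 − 0.733333) = 0.991316 ≈ 0.9913.
A–C: 7/20 sites differ → p = 0.35, d = −0.75 ln(1 − 0.466667) = 0.471457 ≈ 0.4715.
B–C: 10/20 sites differ → p = 0.5, d = −0.75 ln(1 − 0.666667) = 0.823960 ≈ 0.8240.

d(A,B) = 0.9913, d(A,C) = 0.4715, d(B,C) = 0.8240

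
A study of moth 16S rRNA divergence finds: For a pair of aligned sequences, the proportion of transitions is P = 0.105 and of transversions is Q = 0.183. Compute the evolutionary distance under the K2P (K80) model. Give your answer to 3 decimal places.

0.364

Under the Kimura two-parameter model, d = −½ ln(1 − 2P − Q) − ¼ ln(1 − 2Q).
1 − 2P − Q = 0.607, giving −½ ln(0.607) = 0.249613.
1 − 2Q = 0.634, giving −¼ ln(0.634) = 0.113927.
d = 0.249613 + 0.113927 = 0.363540.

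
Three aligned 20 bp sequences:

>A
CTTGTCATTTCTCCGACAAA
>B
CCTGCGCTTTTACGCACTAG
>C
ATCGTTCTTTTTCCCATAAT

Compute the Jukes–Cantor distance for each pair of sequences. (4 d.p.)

d(A,B) = 0.8240, d(A,C) = 0.5716, d(B,C) = 0.8240

A–B: 10/20 sites differ → p = 0.5, d = −0.75 ln(1 − 0.666667) = 0.823960 ≈ 0.8240.
A–C: 8/20 sites differ → p = 0.4, d = −0.75 ln(1 − 0.533333) = 0.571605 ≈ 0.5716.
B–C: 10/20 sites differ → p = 0.5, d = −0.75 ln(1 − 0.666667) = 0.823960 ≈ 0.8240.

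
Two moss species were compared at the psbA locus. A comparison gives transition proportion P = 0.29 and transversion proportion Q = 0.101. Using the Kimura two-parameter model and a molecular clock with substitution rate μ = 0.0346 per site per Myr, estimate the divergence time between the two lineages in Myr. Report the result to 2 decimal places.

Under the Kimura two-parameter model, d = −½ ln(1 − 2P − Q) − ¼ ln(1 − 2Q).
1 − 2P − Q = 0.319, giving −½ ln(0.319) = 0.571282.
1 − 2Q = 0.798, giving −¼ ln(0.798) = 0.056412.
d = 0.571282 + 0.056412 = 0.627694.
Under a molecular clock d = 2μt, so t = d/(2μ) = 0.627694 / (2 × 0.0346) = 9.07 Myr.

9.07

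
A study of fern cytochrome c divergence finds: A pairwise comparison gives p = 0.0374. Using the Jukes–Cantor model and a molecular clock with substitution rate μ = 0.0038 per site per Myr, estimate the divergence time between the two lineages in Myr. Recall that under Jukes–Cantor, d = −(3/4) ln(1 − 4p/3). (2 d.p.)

5.05

d = −(3/4) ln(1 − 4p/3) = −0.75 ln(1 − 0.049867) = −0.75 ln(0.950133)
  = −0.75 × (-0.051153) = 0.038365 substitutions/site.
Under a molecular clock d = 2μt, so t = d/(2μ) = 0.038365 / (2 × 0.0038) = 5.05 Myr.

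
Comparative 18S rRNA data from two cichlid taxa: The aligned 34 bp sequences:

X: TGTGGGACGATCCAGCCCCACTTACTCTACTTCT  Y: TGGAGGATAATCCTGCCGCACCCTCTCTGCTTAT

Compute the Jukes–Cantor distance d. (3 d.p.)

The sequences differ at 11 of 34 sites, so p = 11/34 ≈ 0.323529.
d = −(3/4) ln(1 − 4p/3) = −0.75 ln(1 − 0.431372) = −0.75 ln(0.568628)
  = −0.75 × (-0.564529) = 0.423397 substitutions/site.

0.423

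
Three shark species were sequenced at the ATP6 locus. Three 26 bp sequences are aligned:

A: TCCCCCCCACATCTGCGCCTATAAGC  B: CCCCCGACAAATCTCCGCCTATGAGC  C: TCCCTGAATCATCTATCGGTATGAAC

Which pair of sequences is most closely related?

A and B

A–B: 6/26 differ, p = 0.231, d = 0.276.
A–C: 12/26 differ, p = 0.462, d = 0.717.
B–C: 11/26 differ, p = 0.423, d = 0.623.
The smallest distance is between A and B.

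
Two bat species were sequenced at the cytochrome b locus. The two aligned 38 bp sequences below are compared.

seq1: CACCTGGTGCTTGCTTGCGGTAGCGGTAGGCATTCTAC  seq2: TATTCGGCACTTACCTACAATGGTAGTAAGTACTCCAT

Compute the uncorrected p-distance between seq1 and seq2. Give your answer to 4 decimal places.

0.5000

The sequences differ at 19 of 38 positions.
p = 19/38 = 0.5000.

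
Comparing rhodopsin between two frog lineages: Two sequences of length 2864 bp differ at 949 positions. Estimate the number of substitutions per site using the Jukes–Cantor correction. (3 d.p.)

p = 949/2864 ≈ 0.331355.
d = −(3/4) ln(1 − 4p/3) = −0.75 ln(1 − 0.441807) = −0.75 ln(0.558193)
  = −0.75 × (-0.583050) = 0.437288 substitutions/site.

0.437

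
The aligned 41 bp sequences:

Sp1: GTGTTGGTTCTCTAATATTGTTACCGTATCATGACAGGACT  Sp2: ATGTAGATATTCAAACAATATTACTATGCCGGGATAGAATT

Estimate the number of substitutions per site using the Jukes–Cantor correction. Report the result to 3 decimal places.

The sequences differ at 18 of 41 sites, so p = 18/41 ≈ 0.439024.
d = −(3/4) ln(1 − 4p/3) = −0.75 ln(1 − 0.585365) = −0.75 ln(0.414635)
  = −0.75 × (-0.880357) = 0.660268 substitutions/site.

0.660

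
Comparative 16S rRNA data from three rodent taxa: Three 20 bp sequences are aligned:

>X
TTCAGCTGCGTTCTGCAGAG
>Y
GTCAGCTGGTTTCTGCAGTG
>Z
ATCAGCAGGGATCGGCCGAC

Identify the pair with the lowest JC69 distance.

X–Y: 4/20 differ, p = 0.200, d = 0.233.
X–Z: 7/20 differ, p = 0.350, d = 0.471.
Y–Z: 8/20 differ, p = 0.400, d = 0.572.
The smallest distance is between X and Y.

X and Y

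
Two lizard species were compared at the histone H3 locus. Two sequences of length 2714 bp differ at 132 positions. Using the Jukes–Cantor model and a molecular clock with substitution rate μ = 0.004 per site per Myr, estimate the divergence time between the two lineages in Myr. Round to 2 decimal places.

6.29

p = 132/2714 ≈ 0.048637.
d = −(3/4) ln(1 − 4p/3) = −0.75 ln(1 − 0.064849) = −0.75 ln(0.935151)
  = −0.75 × (-0.067047) = 0.050285 substitutions/site.
Under a molecular clock d = 2μt, so t = d/(2μ) = 0.050285 / (2 × 0.004) = 6.29 Myr.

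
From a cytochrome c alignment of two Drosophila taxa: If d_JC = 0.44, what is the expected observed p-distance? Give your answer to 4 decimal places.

p = (3/4)(1 − e^(−4d/3)) = 0.75 × (1 − e^(-0.586667)) = 0.75 × (1 − 0.556178) = 0.332867.

0.3329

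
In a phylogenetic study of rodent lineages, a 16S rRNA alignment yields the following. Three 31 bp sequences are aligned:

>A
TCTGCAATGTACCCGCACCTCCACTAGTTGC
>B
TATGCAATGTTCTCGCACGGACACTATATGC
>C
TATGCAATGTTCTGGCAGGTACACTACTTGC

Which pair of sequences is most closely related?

A–B: 8/31 differ, p = 0.258, d = 0.316.
A–C: 8/31 differ, p = 0.258, d = 0.316.
B–C: 5/31 differ, p = 0.161, d = 0.182.
The smallest distance is between B and C.

B and C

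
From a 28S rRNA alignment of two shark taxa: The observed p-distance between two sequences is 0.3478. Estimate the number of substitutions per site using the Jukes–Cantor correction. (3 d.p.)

d = −(3/4) ln(1 − 4p/3) = −0.75 ln(1 − 0.463733) = −0.75 ln(0.536267)
  = −0.75 × (-0.623123) = 0.467342 substitutions/site.

0.467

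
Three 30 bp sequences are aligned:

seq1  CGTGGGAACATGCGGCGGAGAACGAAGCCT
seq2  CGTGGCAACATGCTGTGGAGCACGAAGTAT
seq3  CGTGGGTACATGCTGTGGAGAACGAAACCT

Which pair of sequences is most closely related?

seq1 and seq3

seq1–seq2: 6/30 differ, p = 0.200, d = 0.233.
seq1–seq3: 4/30 differ, p = 0.133, d = 0.147.
seq2–seq3: 6/30 differ, p = 0.200, d = 0.233.
The smallest distance is between seq1 and seq3.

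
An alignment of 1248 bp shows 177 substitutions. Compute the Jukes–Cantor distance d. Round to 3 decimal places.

0.157

p = 177/1248 ≈ 0.141827.
d = −(3/4) ln(1 − 4p/3) = −0.75 ln(1 − 0.189103) = −0.75 ln(0.810897)
  = −0.75 × (-0.209614) = 0.157211 substitutions/site.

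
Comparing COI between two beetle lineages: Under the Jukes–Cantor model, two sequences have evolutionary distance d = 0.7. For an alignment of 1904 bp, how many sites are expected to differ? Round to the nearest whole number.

866

Invert JC69: p = (3/4)(1 − e^(−4d/3)) = 0.75 × (1 − e^(-0.933333)) = 0.75 × (1 − 0.393241) = 0.455069.
Expected differing sites = pL ≈ 0.455069 × 1904 = 866.451376 ≈ 866.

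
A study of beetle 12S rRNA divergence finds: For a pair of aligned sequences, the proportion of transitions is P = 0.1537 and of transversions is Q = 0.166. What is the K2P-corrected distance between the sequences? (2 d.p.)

0.42

Under the Kimura two-parameter model, d = −½ ln(1 − 2P − Q) − ¼ ln(1 − 2Q).
1 − 2P − Q = 0.5266, giving −½ ln(0.5266) = 0.320657.
1 − 2Q = 0.668, giving −¼ ln(0.668) = 0.100867.
d = 0.320657 + 0.100867 = 0.421524.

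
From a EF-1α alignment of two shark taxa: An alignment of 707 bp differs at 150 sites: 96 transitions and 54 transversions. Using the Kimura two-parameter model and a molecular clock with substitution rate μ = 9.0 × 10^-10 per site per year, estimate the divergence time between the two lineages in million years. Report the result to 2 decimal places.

141.81

P = 96/707 ≈ 0.135785 and Q = 54/707 ≈ 0.076379.
Under the Kimura two-parameter model, d = −½ ln(1 − 2P − Q) − ¼ ln(1 − 2Q).
1 − 2P − Q = 0.652051, giving −½ ln(0.652051) = 0.213816.
1 − 2Q = 0.847242, giving −¼ ln(0.847242) = 0.041442.
d = 0.213816 + 0.041442 = 0.255258.
Under a molecular clock d = 2μt, so t = d/(2μ) = 0.255258 / (2 × 9.0 × 10^-10) = 141.81 million years.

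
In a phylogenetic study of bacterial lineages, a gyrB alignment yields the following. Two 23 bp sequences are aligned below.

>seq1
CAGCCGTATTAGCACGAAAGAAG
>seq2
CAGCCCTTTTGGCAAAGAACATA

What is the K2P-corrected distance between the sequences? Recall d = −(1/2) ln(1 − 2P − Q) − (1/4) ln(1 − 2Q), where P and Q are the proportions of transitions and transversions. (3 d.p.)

0.559

Of 23 sites, 4 differences are transitions and 5 are transversions, so P = 4/23 ≈ 0.173913 and Q = 5/23 ≈ 0.217391.
Under the Kimura two-parameter model, d = −½ ln(1 − 2P − Q) − ¼ ln(1 − 2Q).
1 − 2P − Q = 0.434783, giving −½ ln(0.434783) = 0.416454.
1 − 2Q = 0.565218, giving −¼ ln(0.565218) = 0.142636.
d = 0.416454 + 0.142636 = 0.559090.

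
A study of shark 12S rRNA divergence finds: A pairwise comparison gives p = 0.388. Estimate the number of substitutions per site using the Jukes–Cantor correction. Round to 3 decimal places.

0.546

d = −(3/4) ln(1 − 4p/3) = −0.75 ln(1 − 0.517333) = −0.75 ln(0.482667)
  = −0.75 × (-0.728428) = 0.546321 substitutions/site.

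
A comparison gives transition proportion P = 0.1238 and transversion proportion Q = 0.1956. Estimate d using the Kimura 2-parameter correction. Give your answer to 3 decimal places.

Under the Kimura two-parameter model, d = −½ ln(1 − 2P − Q) − ¼ ln(1 − 2Q).
1 − 2P − Q = 0.5568, giving −½ ln(0.5568) = 0.292775.
1 − 2Q = 0.6088, giving −¼ ln(0.6088) = 0.124066.
d = 0.292775 + 0.124066 = 0.416841.

0.417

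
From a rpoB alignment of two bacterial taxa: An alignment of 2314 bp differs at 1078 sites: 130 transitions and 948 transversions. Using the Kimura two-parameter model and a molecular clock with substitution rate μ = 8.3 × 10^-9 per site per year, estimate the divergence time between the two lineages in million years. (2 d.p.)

P = 130/2314 ≈ 0.05618 and Q = 948/2314 ≈ 0.40968.
Under the Kimura two-parameter model, d = −½ ln(1 − 2P − Q) − ¼ ln(1 − 2Q).
1 − 2P − Q = 0.47796, giving −½ ln(0.47796) = 0.369114.
1 − 2Q = 0.18064, giving −¼ ln(0.18064) = 0.427812.
d = 0.369114 + 0.427812 = 0.796926.
Under a molecular clock d = 2μt, so t = d/(2μ) = 0.796926 / (2 × 8.3 × 10^-9) = 48.01 million years.

48.01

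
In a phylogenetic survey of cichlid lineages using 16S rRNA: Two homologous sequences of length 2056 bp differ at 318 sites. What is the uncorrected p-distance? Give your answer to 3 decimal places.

p = 318/2056 = 0.154669… ≈ 0.155 (to 3 d.p.).

0.155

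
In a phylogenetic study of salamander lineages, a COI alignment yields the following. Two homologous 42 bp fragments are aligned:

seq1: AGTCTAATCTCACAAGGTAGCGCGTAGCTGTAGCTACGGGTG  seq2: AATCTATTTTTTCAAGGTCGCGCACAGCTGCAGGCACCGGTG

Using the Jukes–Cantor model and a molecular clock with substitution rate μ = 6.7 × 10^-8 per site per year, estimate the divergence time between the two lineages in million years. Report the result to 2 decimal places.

The sequences differ at 12 of 42 sites, so p = 12/42 ≈ 0.285714.
d = −(3/4) ln(1 − 4p/3) = −0.75 ln(1 − 0.380952) = −0.75 ln(0.619048)
  = −0.75 × (-0.479572) = 0.359679 substitutions/site.
Under a molecular clock d = 2μt, so t = d/(2μ) = 0.359679 / (2 × 6.7 × 10^-8) = 2.68 million years.

2.68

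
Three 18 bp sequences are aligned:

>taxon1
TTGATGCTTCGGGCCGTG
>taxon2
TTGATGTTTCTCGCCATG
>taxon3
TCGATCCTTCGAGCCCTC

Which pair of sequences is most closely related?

taxon1 and taxon2

taxon1–taxon2: 4/18 differ, p = 0.222, d = 0.264.
taxon1–taxon3: 5/18 differ, p = 0.278, d = 0.347.
taxon2–taxon3: 7/18 differ, p = 0.389, d = 0.548.
The smallest distance is between taxon1 and taxon2.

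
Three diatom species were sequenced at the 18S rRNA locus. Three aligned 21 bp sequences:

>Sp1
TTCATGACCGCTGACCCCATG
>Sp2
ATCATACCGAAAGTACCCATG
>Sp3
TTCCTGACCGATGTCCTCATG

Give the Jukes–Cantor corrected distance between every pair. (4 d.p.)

Sp1–Sp2: 9/21 sites differ → p ≈ 0.428571, d = −0.75 ln(1 − 0.571428) = 0.635472 ≈ 0.6355.
Sp1–Sp3: 4/21 sites differ → p ≈ 0.190476, d = −0.75 ln(1 − 0.253968) = 0.219740 ≈ 0.2197.
Sp2–Sp3: 9/21 sites differ → p ≈ 0.428571, d = −0.75 ln(1 − 0.571428) = 0.635472 ≈ 0.6355.

d(Sp1,Sp2) = 0.6355, d(Sp1,Sp3) = 0.2197, d(Sp2,Sp3) = 0.6355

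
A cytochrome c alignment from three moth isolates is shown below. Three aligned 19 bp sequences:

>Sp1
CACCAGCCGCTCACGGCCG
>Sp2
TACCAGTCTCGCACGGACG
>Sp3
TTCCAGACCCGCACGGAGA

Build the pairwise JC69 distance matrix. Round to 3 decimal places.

Sp1–Sp2: 5/19 sites differ → p ≈ 0.263158, d = −0.75 ln(1 − 0.350877) = 0.324100 ≈ 0.324.
Sp1–Sp3: 8/19 sites differ → p ≈ 0.421053, d = −0.75 ln(1 − 0.561404) = 0.618132 ≈ 0.618.
Sp2–Sp3: 5/19 sites differ → p ≈ 0.263158, d = −0.75 ln(1 − 0.350877) = 0.324100 ≈ 0.324.

d(Sp1,Sp2) = 0.324, d(Sp1,Sp3) = 0.618, d(Sp2,Sp3) = 0.324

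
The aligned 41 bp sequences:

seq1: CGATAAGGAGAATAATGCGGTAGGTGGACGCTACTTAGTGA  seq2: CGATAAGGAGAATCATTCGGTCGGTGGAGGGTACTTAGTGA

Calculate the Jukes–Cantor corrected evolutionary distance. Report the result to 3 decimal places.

0.133

The sequences differ at 5 of 41 sites (14, 17, 22, 29, 31), so p = 5/41 ≈ 0.121951.
d = −(3/4) ln(1 − 4p/3) = −0.75 ln(1 − 0.162601) = −0.75 ln(0.837399)
  = −0.75 × (-0.177455) = 0.133091 substitutions/site.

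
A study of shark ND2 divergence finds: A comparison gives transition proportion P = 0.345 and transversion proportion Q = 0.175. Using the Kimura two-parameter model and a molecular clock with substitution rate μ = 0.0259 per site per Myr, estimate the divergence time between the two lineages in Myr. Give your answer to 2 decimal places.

21.41

Under the Kimura two-parameter model, d = −½ ln(1 − 2P − Q) − ¼ ln(1 − 2Q).
1 − 2P − Q = 0.135, giving −½ ln(0.135) = 1.001240.
1 − 2Q = 0.65, giving −¼ ln(0.65) = 0.107696.
d = 1.001240 + 0.107696 = 1.108936.
Under a molecular clock d = 2μt, so t = d/(2μ) = 1.108936 / (2 × 0.0259) = 21.41 Myr.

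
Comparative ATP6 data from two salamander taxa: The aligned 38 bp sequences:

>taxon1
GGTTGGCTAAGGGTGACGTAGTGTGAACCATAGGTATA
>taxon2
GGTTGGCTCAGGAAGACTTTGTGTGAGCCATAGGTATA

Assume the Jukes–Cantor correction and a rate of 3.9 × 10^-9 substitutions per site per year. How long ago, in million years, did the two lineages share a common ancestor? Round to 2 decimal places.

The sequences differ at 6 of 38 sites (9, 13, 14, 18, 20, 27), so p = 6/38 ≈ 0.157895.
d = −(3/4) ln(1 − 4p/3) = −0.75 ln(1 − 0.210527) = −0.75 ln(0.789473)
  = −0.75 × (-0.236390) = 0.177293 substitutions/site.
Under a molecular clock d = 2μt, so t = d/(2μ) = 0.177293 / (2 × 3.9 × 10^-9) = 22.73 million years.

22.73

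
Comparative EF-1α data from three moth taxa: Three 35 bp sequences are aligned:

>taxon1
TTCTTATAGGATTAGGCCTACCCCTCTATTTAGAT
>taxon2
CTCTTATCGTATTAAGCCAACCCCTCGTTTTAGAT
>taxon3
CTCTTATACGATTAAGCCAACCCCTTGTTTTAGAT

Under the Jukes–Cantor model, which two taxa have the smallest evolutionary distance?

taxon2 and taxon3

taxon1–taxon2: 7/35 differ, p = 0.200, d = 0.233.
taxon1–taxon3: 7/35 differ, p = 0.200, d = 0.233.
taxon2–taxon3: 4/35 differ, p = 0.114, d = 0.124.
The smallest distance is between taxon2 and taxon3.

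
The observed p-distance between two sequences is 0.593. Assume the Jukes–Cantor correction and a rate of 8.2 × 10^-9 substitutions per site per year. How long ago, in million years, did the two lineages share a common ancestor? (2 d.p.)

d = −(3/4) ln(1 − 4p/3) = −0.75 ln(1 − 0.790667) = −0.75 ln(0.209333)
  = −0.75 × (-1.563829) = 1.172872 substitutions/site.
Under a molecular clock d = 2μt, so t = d/(2μ) = 1.172872 / (2 × 8.2 × 10^-9) = 71.52 million years.

71.52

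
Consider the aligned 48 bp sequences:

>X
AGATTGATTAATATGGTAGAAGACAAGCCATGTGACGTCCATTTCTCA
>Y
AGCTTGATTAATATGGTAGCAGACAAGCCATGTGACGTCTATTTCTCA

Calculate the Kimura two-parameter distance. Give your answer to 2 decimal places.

Of 48 sites, 1 differences are transitions and 2 are transversions, so P = 1/48 ≈ 0.020833 and Q = 2/48 ≈ 0.041667.
Under the Kimura two-parameter model, d = −½ ln(1 − 2P − Q) − ¼ ln(1 − 2Q).
1 − 2P − Q = 0.916667, giving −½ ln(0.916667) = 0.043506.
1 − 2Q = 0.916666, giving −¼ ln(0.916666) = 0.021753.
d = 0.043506 + 0.021753 = 0.065259.

0.07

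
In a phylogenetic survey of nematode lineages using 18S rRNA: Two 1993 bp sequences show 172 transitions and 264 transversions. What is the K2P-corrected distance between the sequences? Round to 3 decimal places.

0.259

P = 172/1993 ≈ 0.086302 and Q = 264/1993 ≈ 0.132464.
Under the Kimura two-parameter model, d = −½ ln(1 − 2P − Q) − ¼ ln(1 − 2Q).
1 − 2P − Q = 0.694932, giving −½ ln(0.694932) = 0.181971.
1 − 2Q = 0.735072, giving −¼ ln(0.735072) = 0.076947.
d = 0.181971 + 0.076947 = 0.258918.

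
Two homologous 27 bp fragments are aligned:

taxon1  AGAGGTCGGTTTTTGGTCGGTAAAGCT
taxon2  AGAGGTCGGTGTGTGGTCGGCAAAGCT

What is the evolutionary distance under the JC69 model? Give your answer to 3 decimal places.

The sequences differ at 3 of 27 sites (11, 13, 21), so p = 3/27 ≈ 0.111111.
d = −(3/4) ln(1 − 4p/3) = −0.75 ln(1 − 0.148148) = −0.75 ln(0.851852)
  = −0.75 × (-0.160342) = 0.120257 substitutions/site.

0.120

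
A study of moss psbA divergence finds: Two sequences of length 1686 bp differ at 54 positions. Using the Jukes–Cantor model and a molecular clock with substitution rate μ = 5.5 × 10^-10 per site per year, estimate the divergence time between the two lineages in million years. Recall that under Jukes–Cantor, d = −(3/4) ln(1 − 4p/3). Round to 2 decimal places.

p = 54/1686 ≈ 0.032028.
d = −(3/4) ln(1 − 4p/3) = −0.75 ln(1 − 0.042704) = −0.75 ln(0.957296)
  = −0.75 × (-0.043643) = 0.032732 substitutions/site.
Under a molecular clock d = 2μt, so t = d/(2μ) = 0.032732 / (2 × 5.5 × 10^-10) = 29.76 million years.

29.76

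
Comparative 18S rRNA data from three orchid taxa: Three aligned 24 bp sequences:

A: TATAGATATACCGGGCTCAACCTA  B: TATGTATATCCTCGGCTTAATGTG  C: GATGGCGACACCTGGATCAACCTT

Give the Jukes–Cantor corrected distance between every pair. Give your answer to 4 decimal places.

d(A,B) = 0.5199, d(A,C) = 0.4408, d(B,C) = 0.9607

A–B: 9/24 sites differ → p = 0.375, d = −0.75 ln(1 − 0.5) = 0.519860 ≈ 0.5199.
A–C: 8/24 sites differ → p ≈ 0.333333, d = −0.75 ln(1 − 0.444444) = 0.440839 ≈ 0.4408.
B–C: 13/24 sites differ → p ≈ 0.541667, d = −0.75 ln(1 − 0.722223) = 0.960702 ≈ 0.9607.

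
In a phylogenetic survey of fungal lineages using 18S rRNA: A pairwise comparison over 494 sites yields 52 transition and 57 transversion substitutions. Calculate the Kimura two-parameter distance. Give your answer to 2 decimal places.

P = 52/494 ≈ 0.105263 and Q = 57/494 ≈ 0.115385.
Under the Kimura two-parameter model, d = −½ ln(1 − 2P − Q) − ¼ ln(1 − 2Q).
1 − 2P − Q = 0.674089, giving −½ ln(0.674089) = 0.197197.
1 − 2Q = 0.76923, giving −¼ ln(0.76923) = 0.065591.
d = 0.197197 + 0.065591 = 0.262788.

0.26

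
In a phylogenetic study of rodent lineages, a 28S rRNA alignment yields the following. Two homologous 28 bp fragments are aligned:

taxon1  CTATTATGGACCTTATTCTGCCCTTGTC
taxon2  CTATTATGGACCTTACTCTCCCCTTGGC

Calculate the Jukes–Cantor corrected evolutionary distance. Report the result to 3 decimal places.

0.116

The sequences differ at 3 of 28 sites (16, 20, 27), so p = 3/28 ≈ 0.107143.
d = −(3/4) ln(1 − 4p/3) = −0.75 ln(1 − 0.142857) = −0.75 ln(0.857143)
  = −0.75 × (-0.154151) = 0.115613 substitutions/site.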